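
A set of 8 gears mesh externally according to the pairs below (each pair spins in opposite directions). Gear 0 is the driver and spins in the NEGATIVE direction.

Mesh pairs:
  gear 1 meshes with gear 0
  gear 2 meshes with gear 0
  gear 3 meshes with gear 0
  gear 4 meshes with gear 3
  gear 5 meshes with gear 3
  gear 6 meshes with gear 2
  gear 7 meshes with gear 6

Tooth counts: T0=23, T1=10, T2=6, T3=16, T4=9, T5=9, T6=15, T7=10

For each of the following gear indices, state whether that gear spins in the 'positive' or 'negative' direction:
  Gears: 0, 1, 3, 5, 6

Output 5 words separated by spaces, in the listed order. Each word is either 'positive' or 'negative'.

Answer: negative positive positive negative negative

Derivation:
Gear 0 (driver): negative (depth 0)
  gear 1: meshes with gear 0 -> depth 1 -> positive (opposite of gear 0)
  gear 2: meshes with gear 0 -> depth 1 -> positive (opposite of gear 0)
  gear 3: meshes with gear 0 -> depth 1 -> positive (opposite of gear 0)
  gear 4: meshes with gear 3 -> depth 2 -> negative (opposite of gear 3)
  gear 5: meshes with gear 3 -> depth 2 -> negative (opposite of gear 3)
  gear 6: meshes with gear 2 -> depth 2 -> negative (opposite of gear 2)
  gear 7: meshes with gear 6 -> depth 3 -> positive (opposite of gear 6)
Queried indices 0, 1, 3, 5, 6 -> negative, positive, positive, negative, negative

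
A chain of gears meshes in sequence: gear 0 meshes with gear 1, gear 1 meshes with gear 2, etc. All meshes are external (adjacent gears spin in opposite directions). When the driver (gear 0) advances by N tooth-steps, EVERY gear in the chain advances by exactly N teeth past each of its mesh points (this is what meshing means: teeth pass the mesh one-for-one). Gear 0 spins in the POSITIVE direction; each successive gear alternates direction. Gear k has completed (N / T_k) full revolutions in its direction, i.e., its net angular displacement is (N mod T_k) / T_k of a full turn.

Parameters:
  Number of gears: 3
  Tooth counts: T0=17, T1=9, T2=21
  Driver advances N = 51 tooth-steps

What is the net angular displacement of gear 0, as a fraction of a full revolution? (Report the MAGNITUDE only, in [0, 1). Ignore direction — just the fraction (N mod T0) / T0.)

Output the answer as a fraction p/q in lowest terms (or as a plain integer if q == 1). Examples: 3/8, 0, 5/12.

Answer: 0

Derivation:
Chain of 3 gears, tooth counts: [17, 9, 21]
  gear 0: T0=17, direction=positive, advance = 51 mod 17 = 0 teeth = 0/17 turn
  gear 1: T1=9, direction=negative, advance = 51 mod 9 = 6 teeth = 6/9 turn
  gear 2: T2=21, direction=positive, advance = 51 mod 21 = 9 teeth = 9/21 turn
Gear 0: 51 mod 17 = 0
Fraction = 0 / 17 = 0/1 (gcd(0,17)=17) = 0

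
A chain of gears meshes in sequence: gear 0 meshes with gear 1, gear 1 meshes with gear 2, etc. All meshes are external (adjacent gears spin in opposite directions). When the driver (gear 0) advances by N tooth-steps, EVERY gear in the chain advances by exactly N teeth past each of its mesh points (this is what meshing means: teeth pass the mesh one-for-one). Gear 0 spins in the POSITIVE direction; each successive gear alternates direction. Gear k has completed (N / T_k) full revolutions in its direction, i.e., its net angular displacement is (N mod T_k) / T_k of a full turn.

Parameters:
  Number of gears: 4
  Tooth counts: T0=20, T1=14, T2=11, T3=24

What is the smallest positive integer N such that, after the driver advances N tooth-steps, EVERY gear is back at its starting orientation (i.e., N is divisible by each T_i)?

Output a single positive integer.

Answer: 9240

Derivation:
Gear k returns to start when N is a multiple of T_k.
All gears at start simultaneously when N is a common multiple of [20, 14, 11, 24]; the smallest such N is lcm(20, 14, 11, 24).
Start: lcm = T0 = 20
Fold in T1=14: gcd(20, 14) = 2; lcm(20, 14) = 20 * 14 / 2 = 280 / 2 = 140
Fold in T2=11: gcd(140, 11) = 1; lcm(140, 11) = 140 * 11 / 1 = 1540 / 1 = 1540
Fold in T3=24: gcd(1540, 24) = 4; lcm(1540, 24) = 1540 * 24 / 4 = 36960 / 4 = 9240
Full cycle length = 9240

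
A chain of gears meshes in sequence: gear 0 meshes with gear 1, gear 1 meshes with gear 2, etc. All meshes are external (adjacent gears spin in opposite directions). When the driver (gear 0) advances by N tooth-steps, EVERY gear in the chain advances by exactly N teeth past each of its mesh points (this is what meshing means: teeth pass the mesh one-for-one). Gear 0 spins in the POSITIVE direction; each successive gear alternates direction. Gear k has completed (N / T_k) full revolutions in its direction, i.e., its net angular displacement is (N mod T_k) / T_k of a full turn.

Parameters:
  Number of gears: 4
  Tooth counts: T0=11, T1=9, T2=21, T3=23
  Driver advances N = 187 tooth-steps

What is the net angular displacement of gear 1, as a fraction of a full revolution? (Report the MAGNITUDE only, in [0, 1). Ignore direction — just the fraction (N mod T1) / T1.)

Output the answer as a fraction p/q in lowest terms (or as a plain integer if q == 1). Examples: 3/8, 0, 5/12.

Answer: 7/9

Derivation:
Chain of 4 gears, tooth counts: [11, 9, 21, 23]
  gear 0: T0=11, direction=positive, advance = 187 mod 11 = 0 teeth = 0/11 turn
  gear 1: T1=9, direction=negative, advance = 187 mod 9 = 7 teeth = 7/9 turn
  gear 2: T2=21, direction=positive, advance = 187 mod 21 = 19 teeth = 19/21 turn
  gear 3: T3=23, direction=negative, advance = 187 mod 23 = 3 teeth = 3/23 turn
Gear 1: 187 mod 9 = 7
Fraction = 7 / 9 = 7/9 (gcd(7,9)=1) = 7/9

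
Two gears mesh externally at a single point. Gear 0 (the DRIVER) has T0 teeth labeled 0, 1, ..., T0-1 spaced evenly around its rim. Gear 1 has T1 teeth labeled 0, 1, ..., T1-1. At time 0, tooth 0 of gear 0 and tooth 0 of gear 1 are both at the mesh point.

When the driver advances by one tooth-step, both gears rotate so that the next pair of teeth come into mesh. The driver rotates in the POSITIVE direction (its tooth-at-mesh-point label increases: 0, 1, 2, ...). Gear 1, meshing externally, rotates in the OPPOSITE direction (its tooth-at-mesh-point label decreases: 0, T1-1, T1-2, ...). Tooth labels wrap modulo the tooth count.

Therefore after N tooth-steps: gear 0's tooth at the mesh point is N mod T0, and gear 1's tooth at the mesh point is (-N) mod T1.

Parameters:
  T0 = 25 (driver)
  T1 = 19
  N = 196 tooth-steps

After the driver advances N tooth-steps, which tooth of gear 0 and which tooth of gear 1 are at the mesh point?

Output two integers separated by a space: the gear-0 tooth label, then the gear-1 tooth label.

Gear 0 (driver, T0=25): tooth at mesh = N mod T0
  196 = 7 * 25 + 21, so 196 mod 25 = 21
  gear 0 tooth = 21
Gear 1 (driven, T1=19): tooth at mesh = (-N) mod T1
  196 = 10 * 19 + 6, so 196 mod 19 = 6
  (-196) mod 19 = (-6) mod 19 = 19 - 6 = 13
Mesh after 196 steps: gear-0 tooth 21 meets gear-1 tooth 13

Answer: 21 13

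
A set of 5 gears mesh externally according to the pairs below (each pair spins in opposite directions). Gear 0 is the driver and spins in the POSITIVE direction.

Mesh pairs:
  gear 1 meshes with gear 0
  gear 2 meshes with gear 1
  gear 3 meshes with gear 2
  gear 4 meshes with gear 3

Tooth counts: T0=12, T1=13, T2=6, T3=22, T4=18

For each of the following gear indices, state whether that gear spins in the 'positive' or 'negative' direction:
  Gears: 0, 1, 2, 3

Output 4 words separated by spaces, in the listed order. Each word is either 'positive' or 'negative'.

Answer: positive negative positive negative

Derivation:
Gear 0 (driver): positive (depth 0)
  gear 1: meshes with gear 0 -> depth 1 -> negative (opposite of gear 0)
  gear 2: meshes with gear 1 -> depth 2 -> positive (opposite of gear 1)
  gear 3: meshes with gear 2 -> depth 3 -> negative (opposite of gear 2)
  gear 4: meshes with gear 3 -> depth 4 -> positive (opposite of gear 3)
Queried indices 0, 1, 2, 3 -> positive, negative, positive, negative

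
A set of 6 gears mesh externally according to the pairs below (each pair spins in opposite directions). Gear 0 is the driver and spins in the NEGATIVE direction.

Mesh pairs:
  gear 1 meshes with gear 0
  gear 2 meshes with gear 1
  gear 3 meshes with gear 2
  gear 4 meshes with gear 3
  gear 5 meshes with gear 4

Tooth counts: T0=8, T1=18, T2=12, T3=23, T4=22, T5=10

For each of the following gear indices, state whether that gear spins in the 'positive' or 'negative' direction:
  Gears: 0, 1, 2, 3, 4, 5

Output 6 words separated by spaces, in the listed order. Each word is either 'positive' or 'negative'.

Answer: negative positive negative positive negative positive

Derivation:
Gear 0 (driver): negative (depth 0)
  gear 1: meshes with gear 0 -> depth 1 -> positive (opposite of gear 0)
  gear 2: meshes with gear 1 -> depth 2 -> negative (opposite of gear 1)
  gear 3: meshes with gear 2 -> depth 3 -> positive (opposite of gear 2)
  gear 4: meshes with gear 3 -> depth 4 -> negative (opposite of gear 3)
  gear 5: meshes with gear 4 -> depth 5 -> positive (opposite of gear 4)
Queried indices 0, 1, 2, 3, 4, 5 -> negative, positive, negative, positive, negative, positive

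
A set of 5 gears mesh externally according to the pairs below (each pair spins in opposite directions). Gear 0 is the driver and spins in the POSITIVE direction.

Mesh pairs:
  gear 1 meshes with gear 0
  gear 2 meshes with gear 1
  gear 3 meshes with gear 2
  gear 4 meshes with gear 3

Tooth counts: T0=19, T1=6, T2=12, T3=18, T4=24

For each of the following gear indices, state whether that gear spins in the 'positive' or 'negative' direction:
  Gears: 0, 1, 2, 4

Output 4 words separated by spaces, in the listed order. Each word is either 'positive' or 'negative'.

Answer: positive negative positive positive

Derivation:
Gear 0 (driver): positive (depth 0)
  gear 1: meshes with gear 0 -> depth 1 -> negative (opposite of gear 0)
  gear 2: meshes with gear 1 -> depth 2 -> positive (opposite of gear 1)
  gear 3: meshes with gear 2 -> depth 3 -> negative (opposite of gear 2)
  gear 4: meshes with gear 3 -> depth 4 -> positive (opposite of gear 3)
Queried indices 0, 1, 2, 4 -> positive, negative, positive, positive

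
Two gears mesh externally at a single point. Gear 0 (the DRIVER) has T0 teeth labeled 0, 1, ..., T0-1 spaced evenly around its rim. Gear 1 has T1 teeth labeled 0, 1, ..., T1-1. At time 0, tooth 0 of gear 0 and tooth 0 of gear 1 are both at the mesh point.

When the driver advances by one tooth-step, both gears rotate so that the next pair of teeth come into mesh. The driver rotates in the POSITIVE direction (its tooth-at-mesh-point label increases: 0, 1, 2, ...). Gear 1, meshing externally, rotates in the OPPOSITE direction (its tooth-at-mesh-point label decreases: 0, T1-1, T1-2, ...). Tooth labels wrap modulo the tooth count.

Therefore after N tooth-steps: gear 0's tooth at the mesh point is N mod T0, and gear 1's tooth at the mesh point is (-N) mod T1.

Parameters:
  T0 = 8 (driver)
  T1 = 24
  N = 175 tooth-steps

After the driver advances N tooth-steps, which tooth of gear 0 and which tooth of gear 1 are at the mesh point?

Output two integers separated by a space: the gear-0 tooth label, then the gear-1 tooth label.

Gear 0 (driver, T0=8): tooth at mesh = N mod T0
  175 = 21 * 8 + 7, so 175 mod 8 = 7
  gear 0 tooth = 7
Gear 1 (driven, T1=24): tooth at mesh = (-N) mod T1
  175 = 7 * 24 + 7, so 175 mod 24 = 7
  (-175) mod 24 = (-7) mod 24 = 24 - 7 = 17
Mesh after 175 steps: gear-0 tooth 7 meets gear-1 tooth 17

Answer: 7 17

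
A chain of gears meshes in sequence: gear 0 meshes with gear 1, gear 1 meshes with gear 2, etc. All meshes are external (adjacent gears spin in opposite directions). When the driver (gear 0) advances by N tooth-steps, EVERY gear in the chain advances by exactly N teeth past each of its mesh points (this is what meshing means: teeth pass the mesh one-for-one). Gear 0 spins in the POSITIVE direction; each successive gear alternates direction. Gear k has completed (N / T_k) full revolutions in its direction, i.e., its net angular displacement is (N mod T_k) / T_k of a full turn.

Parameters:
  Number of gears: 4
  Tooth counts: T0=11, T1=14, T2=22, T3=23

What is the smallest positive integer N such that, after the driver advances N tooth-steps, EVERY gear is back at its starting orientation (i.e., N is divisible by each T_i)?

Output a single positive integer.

Answer: 3542

Derivation:
Gear k returns to start when N is a multiple of T_k.
All gears at start simultaneously when N is a common multiple of [11, 14, 22, 23]; the smallest such N is lcm(11, 14, 22, 23).
Start: lcm = T0 = 11
Fold in T1=14: gcd(11, 14) = 1; lcm(11, 14) = 11 * 14 / 1 = 154 / 1 = 154
Fold in T2=22: gcd(154, 22) = 22; lcm(154, 22) = 154 * 22 / 22 = 3388 / 22 = 154
Fold in T3=23: gcd(154, 23) = 1; lcm(154, 23) = 154 * 23 / 1 = 3542 / 1 = 3542
Full cycle length = 3542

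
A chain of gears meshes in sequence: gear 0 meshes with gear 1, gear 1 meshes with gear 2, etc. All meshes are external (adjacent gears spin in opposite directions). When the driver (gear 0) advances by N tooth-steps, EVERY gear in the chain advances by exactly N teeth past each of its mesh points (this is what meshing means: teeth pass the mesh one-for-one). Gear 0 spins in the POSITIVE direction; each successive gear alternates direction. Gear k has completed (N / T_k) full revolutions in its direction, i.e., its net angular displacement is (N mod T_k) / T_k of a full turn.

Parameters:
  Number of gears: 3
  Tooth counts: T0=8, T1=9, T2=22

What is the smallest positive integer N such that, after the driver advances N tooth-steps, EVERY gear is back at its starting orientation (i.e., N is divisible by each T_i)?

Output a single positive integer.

Gear k returns to start when N is a multiple of T_k.
All gears at start simultaneously when N is a common multiple of [8, 9, 22]; the smallest such N is lcm(8, 9, 22).
Start: lcm = T0 = 8
Fold in T1=9: gcd(8, 9) = 1; lcm(8, 9) = 8 * 9 / 1 = 72 / 1 = 72
Fold in T2=22: gcd(72, 22) = 2; lcm(72, 22) = 72 * 22 / 2 = 1584 / 2 = 792
Full cycle length = 792

Answer: 792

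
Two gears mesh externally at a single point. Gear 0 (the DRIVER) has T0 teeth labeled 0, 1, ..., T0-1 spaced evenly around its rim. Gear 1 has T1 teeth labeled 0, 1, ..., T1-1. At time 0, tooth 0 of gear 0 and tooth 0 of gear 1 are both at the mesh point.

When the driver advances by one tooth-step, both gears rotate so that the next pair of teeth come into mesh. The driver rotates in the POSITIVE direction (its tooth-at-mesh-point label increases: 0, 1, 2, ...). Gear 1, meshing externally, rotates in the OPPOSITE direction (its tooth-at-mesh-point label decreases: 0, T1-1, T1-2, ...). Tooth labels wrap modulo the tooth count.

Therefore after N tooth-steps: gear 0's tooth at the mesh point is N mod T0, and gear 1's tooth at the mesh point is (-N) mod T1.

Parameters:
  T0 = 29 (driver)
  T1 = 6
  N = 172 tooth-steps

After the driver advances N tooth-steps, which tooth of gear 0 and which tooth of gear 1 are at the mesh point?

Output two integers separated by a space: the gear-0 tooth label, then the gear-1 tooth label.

Answer: 27 2

Derivation:
Gear 0 (driver, T0=29): tooth at mesh = N mod T0
  172 = 5 * 29 + 27, so 172 mod 29 = 27
  gear 0 tooth = 27
Gear 1 (driven, T1=6): tooth at mesh = (-N) mod T1
  172 = 28 * 6 + 4, so 172 mod 6 = 4
  (-172) mod 6 = (-4) mod 6 = 6 - 4 = 2
Mesh after 172 steps: gear-0 tooth 27 meets gear-1 tooth 2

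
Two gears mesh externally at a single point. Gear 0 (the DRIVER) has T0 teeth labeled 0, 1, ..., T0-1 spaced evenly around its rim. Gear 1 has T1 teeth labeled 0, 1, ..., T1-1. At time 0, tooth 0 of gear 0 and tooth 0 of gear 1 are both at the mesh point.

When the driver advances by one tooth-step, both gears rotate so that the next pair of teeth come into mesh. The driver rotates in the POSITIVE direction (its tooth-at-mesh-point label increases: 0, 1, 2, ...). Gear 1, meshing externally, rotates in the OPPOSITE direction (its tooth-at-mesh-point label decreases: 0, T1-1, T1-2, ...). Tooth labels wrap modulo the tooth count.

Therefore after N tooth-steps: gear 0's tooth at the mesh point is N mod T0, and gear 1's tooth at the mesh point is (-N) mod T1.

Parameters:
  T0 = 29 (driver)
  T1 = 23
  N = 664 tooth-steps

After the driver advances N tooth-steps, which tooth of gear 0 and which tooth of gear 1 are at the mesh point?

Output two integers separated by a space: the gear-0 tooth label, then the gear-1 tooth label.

Gear 0 (driver, T0=29): tooth at mesh = N mod T0
  664 = 22 * 29 + 26, so 664 mod 29 = 26
  gear 0 tooth = 26
Gear 1 (driven, T1=23): tooth at mesh = (-N) mod T1
  664 = 28 * 23 + 20, so 664 mod 23 = 20
  (-664) mod 23 = (-20) mod 23 = 23 - 20 = 3
Mesh after 664 steps: gear-0 tooth 26 meets gear-1 tooth 3

Answer: 26 3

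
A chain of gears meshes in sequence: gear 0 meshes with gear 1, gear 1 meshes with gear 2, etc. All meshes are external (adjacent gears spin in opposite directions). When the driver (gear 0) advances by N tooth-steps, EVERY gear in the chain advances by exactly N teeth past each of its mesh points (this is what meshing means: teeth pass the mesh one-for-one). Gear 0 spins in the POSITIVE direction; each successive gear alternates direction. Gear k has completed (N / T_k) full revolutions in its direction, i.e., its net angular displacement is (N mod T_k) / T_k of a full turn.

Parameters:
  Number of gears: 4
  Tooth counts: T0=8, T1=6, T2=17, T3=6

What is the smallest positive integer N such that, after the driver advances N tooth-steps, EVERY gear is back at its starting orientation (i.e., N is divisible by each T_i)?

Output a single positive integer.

Gear k returns to start when N is a multiple of T_k.
All gears at start simultaneously when N is a common multiple of [8, 6, 17, 6]; the smallest such N is lcm(8, 6, 17, 6).
Start: lcm = T0 = 8
Fold in T1=6: gcd(8, 6) = 2; lcm(8, 6) = 8 * 6 / 2 = 48 / 2 = 24
Fold in T2=17: gcd(24, 17) = 1; lcm(24, 17) = 24 * 17 / 1 = 408 / 1 = 408
Fold in T3=6: gcd(408, 6) = 6; lcm(408, 6) = 408 * 6 / 6 = 2448 / 6 = 408
Full cycle length = 408

Answer: 408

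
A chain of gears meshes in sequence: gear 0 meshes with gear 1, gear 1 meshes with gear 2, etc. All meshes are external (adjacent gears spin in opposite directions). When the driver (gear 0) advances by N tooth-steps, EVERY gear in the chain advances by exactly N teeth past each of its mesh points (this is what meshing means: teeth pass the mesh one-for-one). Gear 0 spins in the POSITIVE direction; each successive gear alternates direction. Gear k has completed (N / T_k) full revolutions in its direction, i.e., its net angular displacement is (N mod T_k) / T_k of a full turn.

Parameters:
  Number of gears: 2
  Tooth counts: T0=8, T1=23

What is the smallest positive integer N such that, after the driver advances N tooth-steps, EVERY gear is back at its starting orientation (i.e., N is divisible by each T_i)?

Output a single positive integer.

Answer: 184

Derivation:
Gear k returns to start when N is a multiple of T_k.
All gears at start simultaneously when N is a common multiple of [8, 23]; the smallest such N is lcm(8, 23).
Start: lcm = T0 = 8
Fold in T1=23: gcd(8, 23) = 1; lcm(8, 23) = 8 * 23 / 1 = 184 / 1 = 184
Full cycle length = 184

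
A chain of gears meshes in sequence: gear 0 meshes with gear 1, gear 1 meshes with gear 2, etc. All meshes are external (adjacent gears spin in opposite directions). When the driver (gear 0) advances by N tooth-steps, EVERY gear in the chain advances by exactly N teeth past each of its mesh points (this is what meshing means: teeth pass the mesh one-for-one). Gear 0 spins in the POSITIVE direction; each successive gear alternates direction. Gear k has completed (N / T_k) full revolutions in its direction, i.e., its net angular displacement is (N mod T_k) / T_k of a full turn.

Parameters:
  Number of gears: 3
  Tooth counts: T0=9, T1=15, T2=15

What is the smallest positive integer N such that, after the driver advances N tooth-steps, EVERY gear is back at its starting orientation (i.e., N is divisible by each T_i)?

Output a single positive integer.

Answer: 45

Derivation:
Gear k returns to start when N is a multiple of T_k.
All gears at start simultaneously when N is a common multiple of [9, 15, 15]; the smallest such N is lcm(9, 15, 15).
Start: lcm = T0 = 9
Fold in T1=15: gcd(9, 15) = 3; lcm(9, 15) = 9 * 15 / 3 = 135 / 3 = 45
Fold in T2=15: gcd(45, 15) = 15; lcm(45, 15) = 45 * 15 / 15 = 675 / 15 = 45
Full cycle length = 45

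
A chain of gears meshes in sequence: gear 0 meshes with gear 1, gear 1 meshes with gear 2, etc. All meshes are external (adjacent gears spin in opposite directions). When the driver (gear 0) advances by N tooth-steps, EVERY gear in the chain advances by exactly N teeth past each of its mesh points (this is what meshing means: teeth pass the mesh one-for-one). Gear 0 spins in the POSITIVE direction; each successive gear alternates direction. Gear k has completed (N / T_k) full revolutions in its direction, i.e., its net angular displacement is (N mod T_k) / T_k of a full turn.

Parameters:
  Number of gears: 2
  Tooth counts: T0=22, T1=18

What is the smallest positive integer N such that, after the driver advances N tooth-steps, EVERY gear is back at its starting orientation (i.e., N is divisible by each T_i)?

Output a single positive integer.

Gear k returns to start when N is a multiple of T_k.
All gears at start simultaneously when N is a common multiple of [22, 18]; the smallest such N is lcm(22, 18).
Start: lcm = T0 = 22
Fold in T1=18: gcd(22, 18) = 2; lcm(22, 18) = 22 * 18 / 2 = 396 / 2 = 198
Full cycle length = 198

Answer: 198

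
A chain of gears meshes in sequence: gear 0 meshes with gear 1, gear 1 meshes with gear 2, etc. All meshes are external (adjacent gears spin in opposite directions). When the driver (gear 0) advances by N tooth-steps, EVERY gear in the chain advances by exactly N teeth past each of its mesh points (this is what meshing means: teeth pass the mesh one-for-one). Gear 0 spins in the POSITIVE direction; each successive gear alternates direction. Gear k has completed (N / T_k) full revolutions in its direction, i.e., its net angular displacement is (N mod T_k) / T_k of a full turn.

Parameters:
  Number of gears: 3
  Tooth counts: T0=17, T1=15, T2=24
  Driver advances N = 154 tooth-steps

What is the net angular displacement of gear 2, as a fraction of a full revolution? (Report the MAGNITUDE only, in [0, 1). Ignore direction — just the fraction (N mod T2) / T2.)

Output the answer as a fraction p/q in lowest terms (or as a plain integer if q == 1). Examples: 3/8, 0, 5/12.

Chain of 3 gears, tooth counts: [17, 15, 24]
  gear 0: T0=17, direction=positive, advance = 154 mod 17 = 1 teeth = 1/17 turn
  gear 1: T1=15, direction=negative, advance = 154 mod 15 = 4 teeth = 4/15 turn
  gear 2: T2=24, direction=positive, advance = 154 mod 24 = 10 teeth = 10/24 turn
Gear 2: 154 mod 24 = 10
Fraction = 10 / 24 = 5/12 (gcd(10,24)=2) = 5/12

Answer: 5/12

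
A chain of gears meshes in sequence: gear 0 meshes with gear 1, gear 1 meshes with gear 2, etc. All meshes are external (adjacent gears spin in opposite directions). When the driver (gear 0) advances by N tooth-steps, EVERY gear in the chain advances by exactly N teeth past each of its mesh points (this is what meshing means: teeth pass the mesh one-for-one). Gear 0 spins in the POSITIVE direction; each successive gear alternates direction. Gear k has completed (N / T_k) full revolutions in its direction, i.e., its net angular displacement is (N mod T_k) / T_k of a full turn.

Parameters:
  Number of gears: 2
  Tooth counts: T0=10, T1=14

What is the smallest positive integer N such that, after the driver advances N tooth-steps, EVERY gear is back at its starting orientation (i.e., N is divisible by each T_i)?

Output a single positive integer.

Answer: 70

Derivation:
Gear k returns to start when N is a multiple of T_k.
All gears at start simultaneously when N is a common multiple of [10, 14]; the smallest such N is lcm(10, 14).
Start: lcm = T0 = 10
Fold in T1=14: gcd(10, 14) = 2; lcm(10, 14) = 10 * 14 / 2 = 140 / 2 = 70
Full cycle length = 70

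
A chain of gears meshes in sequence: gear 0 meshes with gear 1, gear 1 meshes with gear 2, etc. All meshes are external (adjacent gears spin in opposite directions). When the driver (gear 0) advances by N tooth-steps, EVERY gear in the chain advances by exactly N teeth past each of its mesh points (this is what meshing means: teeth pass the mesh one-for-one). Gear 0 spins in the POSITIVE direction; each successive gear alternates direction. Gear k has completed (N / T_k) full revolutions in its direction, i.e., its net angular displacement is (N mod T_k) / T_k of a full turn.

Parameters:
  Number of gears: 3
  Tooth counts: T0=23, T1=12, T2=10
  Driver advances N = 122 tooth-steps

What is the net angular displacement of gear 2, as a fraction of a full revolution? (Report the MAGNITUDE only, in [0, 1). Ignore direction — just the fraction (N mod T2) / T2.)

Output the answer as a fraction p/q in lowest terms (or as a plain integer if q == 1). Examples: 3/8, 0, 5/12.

Chain of 3 gears, tooth counts: [23, 12, 10]
  gear 0: T0=23, direction=positive, advance = 122 mod 23 = 7 teeth = 7/23 turn
  gear 1: T1=12, direction=negative, advance = 122 mod 12 = 2 teeth = 2/12 turn
  gear 2: T2=10, direction=positive, advance = 122 mod 10 = 2 teeth = 2/10 turn
Gear 2: 122 mod 10 = 2
Fraction = 2 / 10 = 1/5 (gcd(2,10)=2) = 1/5

Answer: 1/5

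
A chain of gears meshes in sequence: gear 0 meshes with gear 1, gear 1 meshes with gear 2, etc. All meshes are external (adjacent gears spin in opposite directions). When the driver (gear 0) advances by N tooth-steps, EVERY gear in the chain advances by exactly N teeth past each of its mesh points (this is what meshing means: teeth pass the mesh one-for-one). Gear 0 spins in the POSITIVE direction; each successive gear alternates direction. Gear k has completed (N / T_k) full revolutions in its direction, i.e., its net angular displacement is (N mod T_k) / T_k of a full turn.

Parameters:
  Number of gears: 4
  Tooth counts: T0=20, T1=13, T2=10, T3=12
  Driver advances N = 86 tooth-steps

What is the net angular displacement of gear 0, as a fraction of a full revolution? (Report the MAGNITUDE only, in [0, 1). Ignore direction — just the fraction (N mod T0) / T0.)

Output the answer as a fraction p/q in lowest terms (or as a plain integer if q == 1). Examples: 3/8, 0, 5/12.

Answer: 3/10

Derivation:
Chain of 4 gears, tooth counts: [20, 13, 10, 12]
  gear 0: T0=20, direction=positive, advance = 86 mod 20 = 6 teeth = 6/20 turn
  gear 1: T1=13, direction=negative, advance = 86 mod 13 = 8 teeth = 8/13 turn
  gear 2: T2=10, direction=positive, advance = 86 mod 10 = 6 teeth = 6/10 turn
  gear 3: T3=12, direction=negative, advance = 86 mod 12 = 2 teeth = 2/12 turn
Gear 0: 86 mod 20 = 6
Fraction = 6 / 20 = 3/10 (gcd(6,20)=2) = 3/10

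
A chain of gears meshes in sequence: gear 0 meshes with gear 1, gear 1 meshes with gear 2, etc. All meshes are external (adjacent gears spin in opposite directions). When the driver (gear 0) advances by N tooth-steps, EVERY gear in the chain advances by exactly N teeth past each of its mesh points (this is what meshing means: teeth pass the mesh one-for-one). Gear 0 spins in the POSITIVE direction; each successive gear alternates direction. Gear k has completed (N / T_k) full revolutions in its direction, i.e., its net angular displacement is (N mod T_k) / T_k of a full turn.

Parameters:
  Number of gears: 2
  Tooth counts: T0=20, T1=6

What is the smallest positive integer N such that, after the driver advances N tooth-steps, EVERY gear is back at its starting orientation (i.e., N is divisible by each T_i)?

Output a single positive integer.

Answer: 60

Derivation:
Gear k returns to start when N is a multiple of T_k.
All gears at start simultaneously when N is a common multiple of [20, 6]; the smallest such N is lcm(20, 6).
Start: lcm = T0 = 20
Fold in T1=6: gcd(20, 6) = 2; lcm(20, 6) = 20 * 6 / 2 = 120 / 2 = 60
Full cycle length = 60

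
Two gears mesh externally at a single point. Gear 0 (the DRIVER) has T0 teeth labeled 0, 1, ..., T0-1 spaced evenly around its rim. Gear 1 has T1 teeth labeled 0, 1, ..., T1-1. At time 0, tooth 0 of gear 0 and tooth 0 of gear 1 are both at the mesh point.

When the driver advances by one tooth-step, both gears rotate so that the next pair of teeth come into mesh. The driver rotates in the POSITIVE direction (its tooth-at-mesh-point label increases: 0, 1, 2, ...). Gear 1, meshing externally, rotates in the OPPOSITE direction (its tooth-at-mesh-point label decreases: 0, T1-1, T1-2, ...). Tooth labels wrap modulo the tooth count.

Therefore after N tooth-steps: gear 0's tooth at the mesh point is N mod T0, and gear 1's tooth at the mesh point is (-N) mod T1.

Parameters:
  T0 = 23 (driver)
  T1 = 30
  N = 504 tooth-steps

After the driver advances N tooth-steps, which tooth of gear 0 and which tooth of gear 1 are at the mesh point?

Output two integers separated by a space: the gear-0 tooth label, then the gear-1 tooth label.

Answer: 21 6

Derivation:
Gear 0 (driver, T0=23): tooth at mesh = N mod T0
  504 = 21 * 23 + 21, so 504 mod 23 = 21
  gear 0 tooth = 21
Gear 1 (driven, T1=30): tooth at mesh = (-N) mod T1
  504 = 16 * 30 + 24, so 504 mod 30 = 24
  (-504) mod 30 = (-24) mod 30 = 30 - 24 = 6
Mesh after 504 steps: gear-0 tooth 21 meets gear-1 tooth 6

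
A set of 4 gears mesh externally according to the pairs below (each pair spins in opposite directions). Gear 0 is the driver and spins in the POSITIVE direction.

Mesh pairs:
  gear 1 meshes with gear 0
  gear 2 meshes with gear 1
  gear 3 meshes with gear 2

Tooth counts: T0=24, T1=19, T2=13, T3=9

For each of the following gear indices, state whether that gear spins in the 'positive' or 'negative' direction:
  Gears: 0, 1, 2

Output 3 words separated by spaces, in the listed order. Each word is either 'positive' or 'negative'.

Gear 0 (driver): positive (depth 0)
  gear 1: meshes with gear 0 -> depth 1 -> negative (opposite of gear 0)
  gear 2: meshes with gear 1 -> depth 2 -> positive (opposite of gear 1)
  gear 3: meshes with gear 2 -> depth 3 -> negative (opposite of gear 2)
Queried indices 0, 1, 2 -> positive, negative, positive

Answer: positive negative positive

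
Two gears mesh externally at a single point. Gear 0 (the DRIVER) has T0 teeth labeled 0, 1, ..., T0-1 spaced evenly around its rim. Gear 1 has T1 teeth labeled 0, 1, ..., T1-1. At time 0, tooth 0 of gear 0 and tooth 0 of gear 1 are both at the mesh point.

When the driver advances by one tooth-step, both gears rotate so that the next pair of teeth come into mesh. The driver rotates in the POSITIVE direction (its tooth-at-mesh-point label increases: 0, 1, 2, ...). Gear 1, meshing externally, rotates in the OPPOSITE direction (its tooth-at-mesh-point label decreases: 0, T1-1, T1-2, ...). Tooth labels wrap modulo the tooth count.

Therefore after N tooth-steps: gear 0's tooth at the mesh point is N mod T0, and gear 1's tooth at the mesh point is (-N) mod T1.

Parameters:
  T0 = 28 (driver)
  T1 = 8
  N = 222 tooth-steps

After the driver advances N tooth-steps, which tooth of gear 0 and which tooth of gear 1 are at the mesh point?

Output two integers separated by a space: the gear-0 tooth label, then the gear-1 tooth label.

Gear 0 (driver, T0=28): tooth at mesh = N mod T0
  222 = 7 * 28 + 26, so 222 mod 28 = 26
  gear 0 tooth = 26
Gear 1 (driven, T1=8): tooth at mesh = (-N) mod T1
  222 = 27 * 8 + 6, so 222 mod 8 = 6
  (-222) mod 8 = (-6) mod 8 = 8 - 6 = 2
Mesh after 222 steps: gear-0 tooth 26 meets gear-1 tooth 2

Answer: 26 2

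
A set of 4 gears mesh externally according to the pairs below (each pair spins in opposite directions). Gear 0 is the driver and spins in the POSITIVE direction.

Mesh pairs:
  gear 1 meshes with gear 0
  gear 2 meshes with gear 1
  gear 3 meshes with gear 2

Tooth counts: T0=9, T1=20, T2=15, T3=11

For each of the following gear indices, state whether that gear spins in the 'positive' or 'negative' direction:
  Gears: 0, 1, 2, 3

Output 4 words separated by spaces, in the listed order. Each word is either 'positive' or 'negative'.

Answer: positive negative positive negative

Derivation:
Gear 0 (driver): positive (depth 0)
  gear 1: meshes with gear 0 -> depth 1 -> negative (opposite of gear 0)
  gear 2: meshes with gear 1 -> depth 2 -> positive (opposite of gear 1)
  gear 3: meshes with gear 2 -> depth 3 -> negative (opposite of gear 2)
Queried indices 0, 1, 2, 3 -> positive, negative, positive, negative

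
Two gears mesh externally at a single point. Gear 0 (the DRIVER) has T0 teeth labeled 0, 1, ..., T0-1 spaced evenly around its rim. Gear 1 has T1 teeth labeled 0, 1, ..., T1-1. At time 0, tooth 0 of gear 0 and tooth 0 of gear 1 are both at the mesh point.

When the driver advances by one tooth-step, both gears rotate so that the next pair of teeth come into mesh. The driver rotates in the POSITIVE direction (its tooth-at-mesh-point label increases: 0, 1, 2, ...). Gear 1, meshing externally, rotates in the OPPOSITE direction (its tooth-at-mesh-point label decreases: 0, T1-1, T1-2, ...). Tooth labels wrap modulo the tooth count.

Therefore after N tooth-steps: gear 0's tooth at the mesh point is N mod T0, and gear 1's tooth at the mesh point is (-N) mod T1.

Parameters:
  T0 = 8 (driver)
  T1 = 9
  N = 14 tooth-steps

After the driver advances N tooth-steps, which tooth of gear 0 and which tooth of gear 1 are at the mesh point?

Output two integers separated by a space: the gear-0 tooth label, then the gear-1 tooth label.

Gear 0 (driver, T0=8): tooth at mesh = N mod T0
  14 = 1 * 8 + 6, so 14 mod 8 = 6
  gear 0 tooth = 6
Gear 1 (driven, T1=9): tooth at mesh = (-N) mod T1
  14 = 1 * 9 + 5, so 14 mod 9 = 5
  (-14) mod 9 = (-5) mod 9 = 9 - 5 = 4
Mesh after 14 steps: gear-0 tooth 6 meets gear-1 tooth 4

Answer: 6 4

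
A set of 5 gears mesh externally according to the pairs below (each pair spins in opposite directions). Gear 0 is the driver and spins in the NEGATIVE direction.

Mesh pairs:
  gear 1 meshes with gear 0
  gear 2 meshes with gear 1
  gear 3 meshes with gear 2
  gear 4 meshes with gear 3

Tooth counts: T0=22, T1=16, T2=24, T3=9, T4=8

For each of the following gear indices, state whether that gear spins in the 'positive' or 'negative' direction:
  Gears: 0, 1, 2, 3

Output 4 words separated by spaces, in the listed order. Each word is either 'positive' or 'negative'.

Answer: negative positive negative positive

Derivation:
Gear 0 (driver): negative (depth 0)
  gear 1: meshes with gear 0 -> depth 1 -> positive (opposite of gear 0)
  gear 2: meshes with gear 1 -> depth 2 -> negative (opposite of gear 1)
  gear 3: meshes with gear 2 -> depth 3 -> positive (opposite of gear 2)
  gear 4: meshes with gear 3 -> depth 4 -> negative (opposite of gear 3)
Queried indices 0, 1, 2, 3 -> negative, positive, negative, positive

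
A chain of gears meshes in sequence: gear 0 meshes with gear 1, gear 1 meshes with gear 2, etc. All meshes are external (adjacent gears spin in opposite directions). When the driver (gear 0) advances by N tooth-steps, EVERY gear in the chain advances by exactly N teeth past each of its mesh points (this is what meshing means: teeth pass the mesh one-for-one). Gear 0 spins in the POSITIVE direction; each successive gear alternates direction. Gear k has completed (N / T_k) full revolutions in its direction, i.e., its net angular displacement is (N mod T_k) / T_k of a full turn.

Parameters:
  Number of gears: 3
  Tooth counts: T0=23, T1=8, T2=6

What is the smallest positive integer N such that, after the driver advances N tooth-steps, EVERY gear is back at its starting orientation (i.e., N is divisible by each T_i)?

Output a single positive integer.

Answer: 552

Derivation:
Gear k returns to start when N is a multiple of T_k.
All gears at start simultaneously when N is a common multiple of [23, 8, 6]; the smallest such N is lcm(23, 8, 6).
Start: lcm = T0 = 23
Fold in T1=8: gcd(23, 8) = 1; lcm(23, 8) = 23 * 8 / 1 = 184 / 1 = 184
Fold in T2=6: gcd(184, 6) = 2; lcm(184, 6) = 184 * 6 / 2 = 1104 / 2 = 552
Full cycle length = 552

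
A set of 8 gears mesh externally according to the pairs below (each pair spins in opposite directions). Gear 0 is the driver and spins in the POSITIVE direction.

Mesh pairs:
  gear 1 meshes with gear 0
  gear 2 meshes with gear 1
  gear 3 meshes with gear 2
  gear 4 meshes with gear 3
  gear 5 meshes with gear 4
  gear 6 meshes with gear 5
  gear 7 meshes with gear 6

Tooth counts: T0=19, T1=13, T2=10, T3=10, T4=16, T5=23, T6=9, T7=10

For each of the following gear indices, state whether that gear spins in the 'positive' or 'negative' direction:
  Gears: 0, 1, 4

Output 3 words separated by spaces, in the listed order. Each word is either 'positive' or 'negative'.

Answer: positive negative positive

Derivation:
Gear 0 (driver): positive (depth 0)
  gear 1: meshes with gear 0 -> depth 1 -> negative (opposite of gear 0)
  gear 2: meshes with gear 1 -> depth 2 -> positive (opposite of gear 1)
  gear 3: meshes with gear 2 -> depth 3 -> negative (opposite of gear 2)
  gear 4: meshes with gear 3 -> depth 4 -> positive (opposite of gear 3)
  gear 5: meshes with gear 4 -> depth 5 -> negative (opposite of gear 4)
  gear 6: meshes with gear 5 -> depth 6 -> positive (opposite of gear 5)
  gear 7: meshes with gear 6 -> depth 7 -> negative (opposite of gear 6)
Queried indices 0, 1, 4 -> positive, negative, positive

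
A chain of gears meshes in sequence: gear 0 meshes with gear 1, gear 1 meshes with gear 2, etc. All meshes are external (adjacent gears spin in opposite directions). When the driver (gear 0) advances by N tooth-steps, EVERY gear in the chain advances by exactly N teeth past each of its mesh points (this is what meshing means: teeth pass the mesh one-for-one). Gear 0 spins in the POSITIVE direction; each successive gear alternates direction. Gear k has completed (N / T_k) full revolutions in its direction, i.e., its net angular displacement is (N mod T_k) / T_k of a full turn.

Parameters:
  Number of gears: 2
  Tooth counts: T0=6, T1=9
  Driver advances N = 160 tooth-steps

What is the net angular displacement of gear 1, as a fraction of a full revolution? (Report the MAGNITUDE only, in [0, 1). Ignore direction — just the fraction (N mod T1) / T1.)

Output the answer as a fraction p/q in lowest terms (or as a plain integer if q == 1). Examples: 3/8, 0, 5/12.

Answer: 7/9

Derivation:
Chain of 2 gears, tooth counts: [6, 9]
  gear 0: T0=6, direction=positive, advance = 160 mod 6 = 4 teeth = 4/6 turn
  gear 1: T1=9, direction=negative, advance = 160 mod 9 = 7 teeth = 7/9 turn
Gear 1: 160 mod 9 = 7
Fraction = 7 / 9 = 7/9 (gcd(7,9)=1) = 7/9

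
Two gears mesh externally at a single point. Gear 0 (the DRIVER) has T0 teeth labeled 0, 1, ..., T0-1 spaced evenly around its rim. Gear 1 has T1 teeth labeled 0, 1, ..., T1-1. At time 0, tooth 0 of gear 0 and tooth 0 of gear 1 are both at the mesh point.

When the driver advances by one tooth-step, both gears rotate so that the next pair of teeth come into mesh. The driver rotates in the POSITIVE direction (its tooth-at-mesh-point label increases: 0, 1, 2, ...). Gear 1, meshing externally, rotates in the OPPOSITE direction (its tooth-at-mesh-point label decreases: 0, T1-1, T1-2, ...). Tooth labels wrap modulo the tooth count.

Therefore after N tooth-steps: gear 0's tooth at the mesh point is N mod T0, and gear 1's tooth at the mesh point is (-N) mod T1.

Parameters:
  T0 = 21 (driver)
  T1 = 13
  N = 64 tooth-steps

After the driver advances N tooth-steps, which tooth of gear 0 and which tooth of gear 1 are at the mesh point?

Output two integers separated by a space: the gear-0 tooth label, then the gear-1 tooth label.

Gear 0 (driver, T0=21): tooth at mesh = N mod T0
  64 = 3 * 21 + 1, so 64 mod 21 = 1
  gear 0 tooth = 1
Gear 1 (driven, T1=13): tooth at mesh = (-N) mod T1
  64 = 4 * 13 + 12, so 64 mod 13 = 12
  (-64) mod 13 = (-12) mod 13 = 13 - 12 = 1
Mesh after 64 steps: gear-0 tooth 1 meets gear-1 tooth 1

Answer: 1 1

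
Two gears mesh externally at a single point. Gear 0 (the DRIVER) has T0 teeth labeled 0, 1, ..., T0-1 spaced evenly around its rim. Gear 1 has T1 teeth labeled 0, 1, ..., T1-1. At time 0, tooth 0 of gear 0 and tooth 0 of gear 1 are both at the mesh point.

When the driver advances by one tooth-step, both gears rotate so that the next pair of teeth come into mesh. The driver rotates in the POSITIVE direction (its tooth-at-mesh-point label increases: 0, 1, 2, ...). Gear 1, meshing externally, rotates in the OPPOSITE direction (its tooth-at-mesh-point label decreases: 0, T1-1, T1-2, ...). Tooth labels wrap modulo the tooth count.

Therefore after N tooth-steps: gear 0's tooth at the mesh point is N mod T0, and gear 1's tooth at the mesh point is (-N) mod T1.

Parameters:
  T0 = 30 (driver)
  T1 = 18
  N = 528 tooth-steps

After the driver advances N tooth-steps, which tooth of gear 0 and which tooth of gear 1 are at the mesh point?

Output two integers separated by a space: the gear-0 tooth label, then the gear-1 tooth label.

Gear 0 (driver, T0=30): tooth at mesh = N mod T0
  528 = 17 * 30 + 18, so 528 mod 30 = 18
  gear 0 tooth = 18
Gear 1 (driven, T1=18): tooth at mesh = (-N) mod T1
  528 = 29 * 18 + 6, so 528 mod 18 = 6
  (-528) mod 18 = (-6) mod 18 = 18 - 6 = 12
Mesh after 528 steps: gear-0 tooth 18 meets gear-1 tooth 12

Answer: 18 12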